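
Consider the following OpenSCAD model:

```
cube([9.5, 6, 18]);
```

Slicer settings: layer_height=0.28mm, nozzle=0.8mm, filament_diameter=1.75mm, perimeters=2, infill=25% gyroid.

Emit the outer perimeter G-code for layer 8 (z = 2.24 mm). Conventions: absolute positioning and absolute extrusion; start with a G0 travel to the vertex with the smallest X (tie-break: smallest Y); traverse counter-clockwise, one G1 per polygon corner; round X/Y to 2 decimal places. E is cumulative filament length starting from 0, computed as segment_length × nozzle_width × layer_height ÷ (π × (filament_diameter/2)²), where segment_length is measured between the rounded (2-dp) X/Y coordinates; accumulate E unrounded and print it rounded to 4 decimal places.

G0 X0.00 Y0.00 Z2.24
G1 X9.50 Y0.00 E0.8847
G1 X9.50 Y6.00 E1.4435
G1 X0.00 Y6.00 E2.3282
G1 X0.00 Y0.00 E2.8870

At z = 2.24 mm: the cube is present — its section is the full 9.5×6 rectangle. The outline is a single polygon with 4 vertices. Extrusion per mm of travel: 0.8 × 0.28 / (π × 0.875²) = 0.093128. Accumulating E over each segment gives final E = 2.8870.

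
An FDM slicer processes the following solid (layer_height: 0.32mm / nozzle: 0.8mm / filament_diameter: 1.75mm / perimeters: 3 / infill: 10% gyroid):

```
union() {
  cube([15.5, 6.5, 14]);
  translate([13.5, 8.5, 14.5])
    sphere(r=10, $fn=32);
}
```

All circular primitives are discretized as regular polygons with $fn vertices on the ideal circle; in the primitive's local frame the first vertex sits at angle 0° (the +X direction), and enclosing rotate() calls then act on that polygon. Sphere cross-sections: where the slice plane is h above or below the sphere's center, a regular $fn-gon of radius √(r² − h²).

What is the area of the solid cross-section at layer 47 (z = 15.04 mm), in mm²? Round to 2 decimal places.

At z = 15.04 mm: the cube is absent (z outside [0, 14]); the r=10 sphere at (13.5, 8.5) slices to a regular 32-gon of circumradius 9.985 (√(r²−h²) with h=0.54 from center) (area = (32/2)·9.985²·sin(360°/32) = 311.23 mm²); Combining (union): only the r=10 sphere at (13.5, 8.5) is present, so the union is just that shape — area = 311.23 mm². Overall, the cross-section is a single solid region. Net area = 311.23 mm².

311.23 mm²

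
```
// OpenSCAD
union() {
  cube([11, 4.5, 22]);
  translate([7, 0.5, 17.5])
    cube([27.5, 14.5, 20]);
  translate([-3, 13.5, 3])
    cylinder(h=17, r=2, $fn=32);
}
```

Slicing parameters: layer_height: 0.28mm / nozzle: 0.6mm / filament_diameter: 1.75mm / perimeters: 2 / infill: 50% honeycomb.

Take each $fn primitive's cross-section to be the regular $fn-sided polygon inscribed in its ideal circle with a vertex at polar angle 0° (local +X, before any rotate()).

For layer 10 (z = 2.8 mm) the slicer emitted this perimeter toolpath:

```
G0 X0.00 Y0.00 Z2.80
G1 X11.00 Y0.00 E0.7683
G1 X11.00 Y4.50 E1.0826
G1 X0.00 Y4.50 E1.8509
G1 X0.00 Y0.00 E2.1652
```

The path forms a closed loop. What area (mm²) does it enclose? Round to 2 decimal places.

Apply the shoelace formula to the sequence of (X, Y) vertices; enclosed area = 49.50 mm².

49.50 mm²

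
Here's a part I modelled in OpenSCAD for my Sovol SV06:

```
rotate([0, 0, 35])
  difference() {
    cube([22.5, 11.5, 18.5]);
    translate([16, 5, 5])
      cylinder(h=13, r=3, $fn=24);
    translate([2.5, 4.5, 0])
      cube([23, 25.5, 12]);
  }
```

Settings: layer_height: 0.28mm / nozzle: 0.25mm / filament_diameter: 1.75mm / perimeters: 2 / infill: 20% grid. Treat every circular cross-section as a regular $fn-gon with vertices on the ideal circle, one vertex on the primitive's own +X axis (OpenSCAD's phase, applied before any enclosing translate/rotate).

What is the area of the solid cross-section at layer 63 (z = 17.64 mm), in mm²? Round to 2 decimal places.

At z = 17.64 mm: the cube is present — its section is the full 22.5×11.5 rectangle (area 258.75 mm²); the r=3 cylinder at (16, 5) contributes a regular 24-gon of circumradius 3 (area = (24/2)·3.000²·sin(360°/24) = 27.95 mm²); the cube at (2.5, 4.5) does not reach this height (z outside [0, 12]); Subtracting the remaining from the first: starting from the 22.5×11.5 cube (258.75 mm²), the r=3 cylinder at (16, 5) lies wholly inside it (removes its full 27.95 mm² and its 18.80 mm outline becomes a hole wall) — area = 230.80 mm²; (rotated 35° about Z; rotation is an isometry so areas/perimeters/island counts are preserved). Overall, the cross-section is one region with 1 hole. Net area = 230.80 mm².

230.80 mm²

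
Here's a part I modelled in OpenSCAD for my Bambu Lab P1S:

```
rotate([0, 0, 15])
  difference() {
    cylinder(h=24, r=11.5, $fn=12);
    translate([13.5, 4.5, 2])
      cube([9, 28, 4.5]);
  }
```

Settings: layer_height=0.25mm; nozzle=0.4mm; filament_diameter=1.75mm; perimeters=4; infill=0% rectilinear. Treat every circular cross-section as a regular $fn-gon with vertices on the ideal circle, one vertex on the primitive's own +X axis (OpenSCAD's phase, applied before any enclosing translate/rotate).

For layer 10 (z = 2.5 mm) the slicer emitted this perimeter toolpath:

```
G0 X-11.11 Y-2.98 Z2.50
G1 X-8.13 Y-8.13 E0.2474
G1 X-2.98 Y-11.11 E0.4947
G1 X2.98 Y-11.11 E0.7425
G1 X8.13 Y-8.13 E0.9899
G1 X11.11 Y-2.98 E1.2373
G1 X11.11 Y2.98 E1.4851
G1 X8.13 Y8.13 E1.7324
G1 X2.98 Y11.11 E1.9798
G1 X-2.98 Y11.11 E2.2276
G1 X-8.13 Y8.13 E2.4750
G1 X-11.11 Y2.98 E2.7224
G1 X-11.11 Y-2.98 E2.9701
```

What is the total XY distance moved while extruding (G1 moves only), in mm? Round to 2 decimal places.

71.44 mm

Sum the Euclidean lengths of each G1 segment: total = 71.44 mm.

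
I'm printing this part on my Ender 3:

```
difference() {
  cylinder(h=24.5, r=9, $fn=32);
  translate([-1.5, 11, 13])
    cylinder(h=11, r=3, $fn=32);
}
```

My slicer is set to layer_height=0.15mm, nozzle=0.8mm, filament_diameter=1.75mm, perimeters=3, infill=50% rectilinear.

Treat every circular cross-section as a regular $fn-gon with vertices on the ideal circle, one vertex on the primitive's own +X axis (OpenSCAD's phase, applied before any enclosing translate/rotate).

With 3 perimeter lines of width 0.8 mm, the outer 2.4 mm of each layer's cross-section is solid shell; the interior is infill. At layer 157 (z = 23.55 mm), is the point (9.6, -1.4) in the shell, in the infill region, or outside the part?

At z = 23.55 mm: the r=9 cylinder contributes a regular 32-gon of circumradius 9; the r=3 cylinder at (-1.5, 11) contributes a regular 32-gon of circumradius 3; After the difference (first − rest): starting from the r=9 cylinder, the r=3 cylinder at (-1.5, 11) partially overlaps it — only the 2.19 mm² overlap (of its 28.09 mm²) is removed, clipping the outline — 1 connected region. Overall, the cross-section is a single solid region. The nearest boundary edge runs (9.00, 0.00)→(8.83, -1.76); distance from the point to it = 0.73 mm. The point is not inside any of the regions above, so it lies outside the cross-section (0.73 mm from the nearest boundary).

outside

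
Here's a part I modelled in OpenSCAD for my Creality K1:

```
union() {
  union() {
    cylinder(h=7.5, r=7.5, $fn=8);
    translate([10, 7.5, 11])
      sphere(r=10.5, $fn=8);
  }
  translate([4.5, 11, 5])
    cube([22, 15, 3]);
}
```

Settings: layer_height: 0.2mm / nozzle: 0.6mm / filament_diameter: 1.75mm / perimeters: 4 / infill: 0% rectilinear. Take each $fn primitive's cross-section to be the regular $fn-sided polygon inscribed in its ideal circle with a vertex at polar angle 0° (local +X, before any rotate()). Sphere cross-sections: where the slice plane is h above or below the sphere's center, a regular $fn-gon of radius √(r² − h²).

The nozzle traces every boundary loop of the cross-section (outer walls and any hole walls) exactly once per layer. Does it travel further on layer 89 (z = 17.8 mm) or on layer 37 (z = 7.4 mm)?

Layer 89 (z = 17.8): the cylinder is not intersected at this z (z outside [0, 7.5]); the sphere at (10, 7.5): section is a regular 8-gon, circumradius = √(r²−h²) = √(10.5²−6.8²) = 8.001 (perimeter = 2·8·8.001·sin(180°/8) = 48.99 mm); Merging all regions: only the r=10.5 sphere at (10, 7.5) is present, so the union is just that shape — boundary = 48.99 mm; the cube at (4.5, 11) does not reach this height (z outside [5, 8]); Merging all regions: only the result so far is present, so the union is just that shape — boundary = 48.99 mm. So its perimeter = 48.99 mm. Layer 37 (z = 7.4): the cylinder: section is a regular 8-gon, circumradius r=7.5 (perimeter = 2·8·7.500·sin(180°/8) = 45.92 mm); the sphere at (10, 7.5): section is a regular 8-gon, circumradius = √(r²−h²) = √(10.5²−3.6²) = 9.864 (perimeter = 2·8·9.864·sin(180°/8) = 60.39 mm); Merging all regions: the regions partially overlap (shared area 28.65 mm²), so the edge portions inside another operand are dropped and the merged outline is re-measured after clipping — boundary = 81.98 mm; the 22×15 cube at (4.5, 11) contributes its full rectangle (perimeter 74.00 mm); Combining (union): the regions partially overlap (shared area 65.54 mm²), so the edge portions inside another operand are dropped and the merged outline is re-measured after clipping — boundary = 120.71 mm. So its perimeter = 120.71 mm. Layer 37 is larger (120.71 vs 48.99 mm).

layer 37 (z = 7.4 mm)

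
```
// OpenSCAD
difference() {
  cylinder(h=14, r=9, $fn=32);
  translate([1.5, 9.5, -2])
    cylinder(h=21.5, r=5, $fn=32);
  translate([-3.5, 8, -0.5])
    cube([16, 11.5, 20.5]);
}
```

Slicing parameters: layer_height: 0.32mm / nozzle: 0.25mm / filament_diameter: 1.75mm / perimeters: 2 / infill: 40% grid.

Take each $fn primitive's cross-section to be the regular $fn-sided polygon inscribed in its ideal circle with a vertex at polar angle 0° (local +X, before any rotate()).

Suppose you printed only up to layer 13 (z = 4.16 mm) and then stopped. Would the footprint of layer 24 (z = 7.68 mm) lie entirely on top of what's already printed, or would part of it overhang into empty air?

Compare the two slices. At z = 4.16: the r=9 cylinder gives a regular 32-gon of circumradius 9 (constant along its height) (area = (32/2)·9.000²·sin(360°/32) = 252.84 mm²); the r=5 cylinder at (1.5, 9.5) contributes a regular 32-gon of circumradius 5 (area = (32/2)·5.000²·sin(360°/32) = 78.04 mm²); the cube at (-3.5, 8) (footprint 16×11.5) is included at this height (area 184.00 mm²); After the difference (first − rest): starting from the r=9 cylinder (252.84 mm²), the r=5 cylinder at (1.5, 9.5) partially overlaps it — only the 28.30 mm² overlap (of its 78.04 mm²) is removed, clipping the outline; the 16×11.5 cube at (-3.5, 8) partially overlaps it — only the 0.07 mm² overlap (of its 184.00 mm²) is removed, clipping the outline — area = 224.47 mm². At z = 7.68: the r=9 cylinder gives a regular 32-gon of circumradius 9 (constant along its height) (area = (32/2)·9.000²·sin(360°/32) = 252.84 mm²); the r=5 cylinder at (1.5, 9.5) gives a regular 32-gon of circumradius 5 (constant along its height) (area = (32/2)·5.000²·sin(360°/32) = 78.04 mm²); the cube at (-3.5, 8) is present — its section is the full 16×11.5 rectangle (area 184.00 mm²); Subtracting the remaining from the first: starting from the r=9 cylinder (252.84 mm²), the r=5 cylinder at (1.5, 9.5) partially overlaps it — only the 28.30 mm² overlap (of its 78.04 mm²) is removed, clipping the outline; the 16×11.5 cube at (-3.5, 8) partially overlaps it — only the 0.07 mm² overlap (of its 184.00 mm²) is removed, clipping the outline — area = 224.47 mm². Checking containment: the cross-section at z = 7.68 is a subset of the cross-section at z = 4.16.

entirely on top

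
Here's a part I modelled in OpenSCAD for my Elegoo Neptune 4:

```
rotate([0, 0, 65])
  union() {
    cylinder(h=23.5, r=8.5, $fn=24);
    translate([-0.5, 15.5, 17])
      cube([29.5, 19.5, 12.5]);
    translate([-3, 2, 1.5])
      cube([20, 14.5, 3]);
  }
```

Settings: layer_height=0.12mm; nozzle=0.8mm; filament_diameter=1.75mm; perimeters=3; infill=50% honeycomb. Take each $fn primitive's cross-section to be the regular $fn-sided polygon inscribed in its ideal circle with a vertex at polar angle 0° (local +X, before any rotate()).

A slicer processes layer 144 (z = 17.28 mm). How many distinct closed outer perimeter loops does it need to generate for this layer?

At z = 17.28 mm: the r=8.5 cylinder gives a regular 24-gon of circumradius 8.5 (constant along its height); the cube at (-0.5, 15.5) (footprint 29.5×19.5) is included at this height; the cube at (-3, 2) is absent (z outside [1.5, 4.5]); Taking the union: the 2 present regions are separate (no shared area or edge), so areas and boundary lengths simply add and each stays a separate island — 2 connected regions; (rotated 65° about Z; rotation is an isometry so areas/perimeters/island counts are preserved). The result has 2 disconnected regions.

2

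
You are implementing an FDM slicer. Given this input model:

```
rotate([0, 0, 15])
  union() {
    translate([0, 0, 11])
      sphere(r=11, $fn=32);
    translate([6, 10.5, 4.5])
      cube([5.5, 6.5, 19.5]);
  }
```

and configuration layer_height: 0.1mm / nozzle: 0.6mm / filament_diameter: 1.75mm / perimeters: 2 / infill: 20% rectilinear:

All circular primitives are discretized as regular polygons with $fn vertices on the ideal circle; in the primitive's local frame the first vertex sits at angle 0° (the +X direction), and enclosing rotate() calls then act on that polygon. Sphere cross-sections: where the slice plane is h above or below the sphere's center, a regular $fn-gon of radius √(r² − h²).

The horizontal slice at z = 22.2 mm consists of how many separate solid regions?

At z = 22.2 mm: the sphere does not reach this height (|z−center|=11.200 > r=11); the 5.5×6.5 cube at (6, 10.5) contributes its full rectangle; Taking the union: only the 5.5×6.5 cube at (6, 10.5) is present, so the union is just that shape — 1 connected region; (whole slice rotated 15° about Z — lengths, areas and connectivity unchanged). The result has 1 disconnected region.

1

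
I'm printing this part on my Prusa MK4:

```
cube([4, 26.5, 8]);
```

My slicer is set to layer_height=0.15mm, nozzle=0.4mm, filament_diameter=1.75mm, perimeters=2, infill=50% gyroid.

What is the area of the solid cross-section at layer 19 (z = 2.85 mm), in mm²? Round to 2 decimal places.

106.00 mm²

At z = 2.85 mm: the cube is present — its section is the full 4×26.5 rectangle (area 106.00 mm²). Overall, the cross-section is a single solid region. Net area = 106.00 mm².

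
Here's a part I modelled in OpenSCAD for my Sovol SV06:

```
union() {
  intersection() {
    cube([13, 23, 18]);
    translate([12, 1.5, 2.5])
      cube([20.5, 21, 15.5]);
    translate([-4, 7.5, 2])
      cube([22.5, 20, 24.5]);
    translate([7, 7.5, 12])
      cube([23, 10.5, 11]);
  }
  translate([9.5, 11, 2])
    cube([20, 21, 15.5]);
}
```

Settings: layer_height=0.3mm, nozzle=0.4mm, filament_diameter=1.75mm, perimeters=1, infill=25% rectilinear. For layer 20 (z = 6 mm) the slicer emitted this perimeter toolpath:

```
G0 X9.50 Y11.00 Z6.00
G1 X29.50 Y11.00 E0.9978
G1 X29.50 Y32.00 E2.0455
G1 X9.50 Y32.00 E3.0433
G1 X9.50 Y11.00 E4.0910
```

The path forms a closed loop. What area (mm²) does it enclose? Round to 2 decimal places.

420.00 mm²

Apply the shoelace formula to the sequence of (X, Y) vertices; enclosed area = 420.00 mm².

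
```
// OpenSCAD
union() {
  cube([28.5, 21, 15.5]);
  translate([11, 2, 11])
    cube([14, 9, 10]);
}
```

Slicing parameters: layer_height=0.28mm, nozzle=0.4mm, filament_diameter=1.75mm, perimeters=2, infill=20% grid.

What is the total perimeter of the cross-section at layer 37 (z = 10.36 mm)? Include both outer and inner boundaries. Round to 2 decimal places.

99.00 mm

At z = 10.36 mm: the 28.5×21 cube contributes its full rectangle (perimeter 99.00 mm); the cube at (11, 2) is absent (z outside [11, 21]); Taking the union: only the 28.5×21 cube is present, so the union is just that shape — boundary = 99.00 mm. Overall, the cross-section is a single solid region. Total boundary length (outer) = 99.00 mm.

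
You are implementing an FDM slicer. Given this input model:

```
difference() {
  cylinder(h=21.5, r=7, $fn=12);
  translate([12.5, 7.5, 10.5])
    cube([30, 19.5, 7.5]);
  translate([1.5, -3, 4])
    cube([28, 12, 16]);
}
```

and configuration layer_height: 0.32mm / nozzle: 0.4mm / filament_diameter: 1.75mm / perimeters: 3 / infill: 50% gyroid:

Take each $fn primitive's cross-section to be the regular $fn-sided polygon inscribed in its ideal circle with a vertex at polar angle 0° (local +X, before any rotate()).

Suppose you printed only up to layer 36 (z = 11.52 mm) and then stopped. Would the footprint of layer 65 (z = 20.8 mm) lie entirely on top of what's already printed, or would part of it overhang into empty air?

Compare the two slices. At z = 11.52: the r=7 cylinder contributes a regular 12-gon of circumradius 7 (area = (12/2)·7.000²·sin(360°/12) = 147.00 mm²); the 30×19.5 cube at (12.5, 7.5) contributes its full rectangle (area 585.00 mm²); the 28×12 cube at (1.5, -3) contributes its full rectangle (area 336.00 mm²); Subtracting the remaining from the first: starting from the r=7 cylinder (147.00 mm²), the 30×19.5 cube at (12.5, 7.5) misses the remaining region (no effect); the 28×12 cube at (1.5, -3) partially overlaps it — only the 41.85 mm² overlap (of its 336.00 mm²) is removed, clipping the outline — area = 105.15 mm². At z = 20.8: the r=7 cylinder gives a regular 12-gon of circumradius 7 (constant along its height) (area = (12/2)·7.000²·sin(360°/12) = 147.00 mm²); the cube at (12.5, 7.5) does not reach this height (z outside [10.5, 18]); the cube at (1.5, -3) does not reach this height (z outside [4, 20]); Taking the first minus the rest: none of the subtracted shapes is present at this height, so the r=7 cylinder is unchanged — area = 147.00 mm². Checking containment: at z = 20.8 the cross-section extends beyond the z = 11.52 cross-section by about 41.85 mm².

part overhangs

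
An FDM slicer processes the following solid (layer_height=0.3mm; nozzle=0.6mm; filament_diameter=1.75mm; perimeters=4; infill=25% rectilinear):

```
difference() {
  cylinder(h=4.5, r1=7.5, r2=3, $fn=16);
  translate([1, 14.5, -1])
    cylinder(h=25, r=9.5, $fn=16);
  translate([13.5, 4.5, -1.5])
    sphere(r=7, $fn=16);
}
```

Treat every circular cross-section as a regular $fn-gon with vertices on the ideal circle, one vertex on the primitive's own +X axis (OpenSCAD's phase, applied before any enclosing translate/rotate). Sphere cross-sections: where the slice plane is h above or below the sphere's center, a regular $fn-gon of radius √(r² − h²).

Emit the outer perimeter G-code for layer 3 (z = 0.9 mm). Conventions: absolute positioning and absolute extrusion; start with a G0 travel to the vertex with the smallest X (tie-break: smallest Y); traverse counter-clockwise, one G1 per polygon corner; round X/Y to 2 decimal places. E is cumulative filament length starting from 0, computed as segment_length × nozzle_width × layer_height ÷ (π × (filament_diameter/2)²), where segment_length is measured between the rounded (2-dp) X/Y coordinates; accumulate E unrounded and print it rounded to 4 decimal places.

At z = 0.9 mm: the cone: at t=0.200 of its height the radius interpolates to r₁+(r₂−r₁)t = 6.600, giving a regular 16-gon of that circumradius; the r=9.5 cylinder at (1, 14.5) contributes a regular 16-gon of circumradius 9.5; the sphere at (13.5, 4.5): section is a regular 16-gon, circumradius = √(r²−h²) = √(7²−2.4²) = 6.576; Taking the first minus the rest: starting from the cone, the r=9.5 cylinder at (1, 14.5) partially overlaps it — only the 5.78 mm² overlap (of its 276.30 mm²) is removed, clipping the outline; the r=7 sphere at (13.5, 4.5) misses the remaining region (no effect) — 1 connected region. The outline is a single polygon with 17 vertices. Extrusion per mm of travel: 0.6 × 0.3 / (π × 0.875²) = 0.074835. Accumulating E over each segment gives final E = 3.0706.

G0 X-6.60 Y0.00 Z0.90
G1 X-6.10 Y-2.53 E0.1930
G1 X-4.67 Y-4.67 E0.3856
G1 X-2.53 Y-6.10 E0.5782
G1 X0.00 Y-6.60 E0.7712
G1 X2.53 Y-6.10 E0.9642
G1 X4.67 Y-4.67 E1.1568
G1 X6.10 Y-2.53 E1.3494
G1 X6.60 Y0.00 E1.5424
G1 X6.10 Y2.53 E1.7354
G1 X4.67 Y4.67 E1.9280
G1 X3.44 Y5.49 E2.0387
G1 X1.00 Y5.00 E2.2249
G1 X-2.64 Y5.72 E2.5026
G1 X-2.86 Y5.87 E2.5225
G1 X-4.67 Y4.67 E2.6850
G1 X-6.10 Y2.53 E2.8776
G1 X-6.60 Y0.00 E3.0706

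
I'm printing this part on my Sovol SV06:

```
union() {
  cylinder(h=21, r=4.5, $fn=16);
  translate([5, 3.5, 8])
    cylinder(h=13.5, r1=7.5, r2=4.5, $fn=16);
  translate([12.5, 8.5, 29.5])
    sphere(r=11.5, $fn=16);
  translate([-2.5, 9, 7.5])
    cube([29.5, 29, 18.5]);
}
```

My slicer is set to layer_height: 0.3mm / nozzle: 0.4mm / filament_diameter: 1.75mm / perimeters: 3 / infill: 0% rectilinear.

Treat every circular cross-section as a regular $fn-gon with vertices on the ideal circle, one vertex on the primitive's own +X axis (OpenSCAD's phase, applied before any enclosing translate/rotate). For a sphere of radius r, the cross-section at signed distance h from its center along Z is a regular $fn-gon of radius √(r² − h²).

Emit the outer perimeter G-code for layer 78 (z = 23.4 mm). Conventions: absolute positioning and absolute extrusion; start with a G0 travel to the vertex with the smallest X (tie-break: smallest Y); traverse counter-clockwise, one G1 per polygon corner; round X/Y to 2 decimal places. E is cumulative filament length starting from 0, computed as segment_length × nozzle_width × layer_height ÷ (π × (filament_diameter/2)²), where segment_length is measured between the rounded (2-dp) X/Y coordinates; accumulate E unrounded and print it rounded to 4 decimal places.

At z = 23.4 mm: the cylinder is not intersected at this z (z outside [0, 21]); the cone at (5, 3.5) does not reach this height (z outside [8, 21.5]); the r=11.5 sphere at (12.5, 8.5) slices to a regular 16-gon of circumradius 9.749 (√(r²−h²) with h=6.1 from center); the cube at (-2.5, 9) is present — its section is the full 29.5×29 rectangle; Merging all regions: the regions partially overlap (shared area 135.78 mm²), so overlapping operands fuse into one piece — 1 connected region. The outline is a single polygon with 15 vertices. Extrusion per mm of travel: 0.4 × 0.3 / (π × 0.875²) = 0.049890. Accumulating E over each segment gives final E = 6.4434.

G0 X-2.50 Y9.00 Z23.40
G1 X2.85 Y9.00 E0.2669
G1 X2.75 Y8.50 E0.2924
G1 X3.49 Y4.77 E0.4821
G1 X5.61 Y1.61 E0.6719
G1 X8.77 Y-0.51 E0.8618
G1 X12.50 Y-1.25 E1.0515
G1 X16.23 Y-0.51 E1.2412
G1 X19.39 Y1.61 E1.4310
G1 X21.51 Y4.77 E1.6209
G1 X22.25 Y8.50 E1.8106
G1 X22.15 Y9.00 E1.8360
G1 X27.00 Y9.00 E2.0780
G1 X27.00 Y38.00 E3.5248
G1 X-2.50 Y38.00 E4.9966
G1 X-2.50 Y9.00 E6.4434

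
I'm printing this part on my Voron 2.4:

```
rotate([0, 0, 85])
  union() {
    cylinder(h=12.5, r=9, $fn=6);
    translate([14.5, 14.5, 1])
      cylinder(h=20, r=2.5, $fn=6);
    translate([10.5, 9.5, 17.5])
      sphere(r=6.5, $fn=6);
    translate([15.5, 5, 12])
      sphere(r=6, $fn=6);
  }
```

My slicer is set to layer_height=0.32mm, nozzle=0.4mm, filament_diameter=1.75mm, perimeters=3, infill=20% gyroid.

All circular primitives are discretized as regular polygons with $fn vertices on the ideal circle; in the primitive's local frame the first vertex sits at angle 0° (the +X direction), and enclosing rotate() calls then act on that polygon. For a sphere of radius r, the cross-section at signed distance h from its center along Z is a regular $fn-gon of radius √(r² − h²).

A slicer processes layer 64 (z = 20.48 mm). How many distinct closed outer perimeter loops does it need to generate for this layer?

At z = 20.48 mm: the cylinder does not reach this height (z outside [0, 12.5]); the cylinder at (14.5, 14.5): section is a regular 6-gon, circumradius r=2.5; the r=6.5 sphere at (10.5, 9.5) contributes a regular 6-gon of circumradius √(6.5²−2.98²) = 5.777; the sphere at (15.5, 5) is absent (|z−center|=8.480 > r=6); Merging all regions: the regions partially overlap (shared area 3.01 mm²), so overlapping operands fuse into one piece — 1 connected region; (whole slice rotated 85° about Z — lengths, areas and connectivity unchanged). The result has 1 disconnected region.

1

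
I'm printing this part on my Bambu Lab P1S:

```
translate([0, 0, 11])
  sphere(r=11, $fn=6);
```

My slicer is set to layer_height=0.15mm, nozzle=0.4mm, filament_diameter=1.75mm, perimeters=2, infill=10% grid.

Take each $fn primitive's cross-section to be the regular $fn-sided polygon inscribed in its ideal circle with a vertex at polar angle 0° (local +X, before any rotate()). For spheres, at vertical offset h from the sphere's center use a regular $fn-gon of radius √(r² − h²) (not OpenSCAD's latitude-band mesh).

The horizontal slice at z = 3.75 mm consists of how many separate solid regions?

1

At z = 3.75 mm: the r=11 sphere contributes a regular 6-gon of circumradius √(11²−7.25²) = 8.273. The result has 1 disconnected region.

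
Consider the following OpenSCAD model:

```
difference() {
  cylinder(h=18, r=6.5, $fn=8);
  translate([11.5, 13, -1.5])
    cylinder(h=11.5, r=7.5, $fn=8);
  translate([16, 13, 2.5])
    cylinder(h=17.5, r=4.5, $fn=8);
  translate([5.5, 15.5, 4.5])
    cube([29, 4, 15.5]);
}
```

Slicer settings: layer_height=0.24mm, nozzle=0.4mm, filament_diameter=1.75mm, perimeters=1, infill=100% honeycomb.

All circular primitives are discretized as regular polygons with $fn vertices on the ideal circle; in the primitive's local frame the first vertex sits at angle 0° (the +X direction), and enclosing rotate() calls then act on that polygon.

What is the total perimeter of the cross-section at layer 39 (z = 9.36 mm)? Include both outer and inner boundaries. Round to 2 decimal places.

39.80 mm

At z = 9.36 mm: the r=6.5 cylinder contributes a regular 8-gon of circumradius 6.5 (perimeter = 2·8·6.500·sin(180°/8) = 39.80 mm); the cylinder at (11.5, 13): section is a regular 8-gon, circumradius r=7.5 (perimeter = 2·8·7.500·sin(180°/8) = 45.92 mm); the r=4.5 cylinder at (16, 13) contributes a regular 8-gon of circumradius 4.5 (perimeter = 2·8·4.500·sin(180°/8) = 27.55 mm); the cube at (5.5, 15.5) is present — its section is the full 29×4 rectangle (perimeter 66.00 mm); Subtracting the remaining from the first: starting from the r=6.5 cylinder, the r=7.5 cylinder at (11.5, 13) misses the remaining region (no effect); the r=4.5 cylinder at (16, 13) misses the remaining region (no effect); the 29×4 cube at (5.5, 15.5) misses the remaining region (no effect) — boundary = 39.80 mm. Overall, the cross-section is a single solid region. Total boundary length (outer) = 39.80 mm.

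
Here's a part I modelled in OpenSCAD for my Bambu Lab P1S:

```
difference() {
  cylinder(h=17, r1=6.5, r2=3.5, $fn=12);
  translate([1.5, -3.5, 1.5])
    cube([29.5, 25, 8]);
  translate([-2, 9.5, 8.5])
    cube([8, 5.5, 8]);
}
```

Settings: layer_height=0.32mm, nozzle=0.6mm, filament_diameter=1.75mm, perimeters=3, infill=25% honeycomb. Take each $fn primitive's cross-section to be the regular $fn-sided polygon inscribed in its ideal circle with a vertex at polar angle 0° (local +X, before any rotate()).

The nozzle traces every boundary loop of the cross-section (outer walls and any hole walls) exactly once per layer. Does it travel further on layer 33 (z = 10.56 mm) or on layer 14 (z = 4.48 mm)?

layer 14 (z = 4.48 mm)

Layer 33 (z = 10.56): the cone contributes a regular 12-gon of circumradius 4.636 (interpolated between r1=6.5 and r2=3.5 at t=0.621) (perimeter = 2·12·4.636·sin(180°/12) = 28.80 mm); the cube at (1.5, -3.5) does not reach this height (z outside [1.5, 9.5]); the 8×5.5 cube at (-2, 9.5) contributes its full rectangle (perimeter 27.00 mm); Taking the first minus the rest: starting from the cone, the 8×5.5 cube at (-2, 9.5) misses the remaining region (no effect) — boundary = 28.80 mm. So its perimeter = 28.80 mm. Layer 14 (z = 4.48): the cone contributes a regular 12-gon of circumradius 5.709 (interpolated between r1=6.5 and r2=3.5 at t=0.264) (perimeter = 2·12·5.709·sin(180°/12) = 35.46 mm); the cube at (1.5, -3.5) (footprint 29.5×25) is included at this height (perimeter 109.00 mm); the cube at (-2, 9.5) does not reach this height (z outside [8.5, 16.5]); After the difference (first − rest): starting from the cone, the 29.5×25 cube at (1.5, -3.5) partially overlaps it — only the 29.12 mm² overlap (of its 737.50 mm²) is removed, clipping the outline — boundary = 35.89 mm. So its perimeter = 35.89 mm. Layer 14 is larger (35.89 vs 28.80 mm).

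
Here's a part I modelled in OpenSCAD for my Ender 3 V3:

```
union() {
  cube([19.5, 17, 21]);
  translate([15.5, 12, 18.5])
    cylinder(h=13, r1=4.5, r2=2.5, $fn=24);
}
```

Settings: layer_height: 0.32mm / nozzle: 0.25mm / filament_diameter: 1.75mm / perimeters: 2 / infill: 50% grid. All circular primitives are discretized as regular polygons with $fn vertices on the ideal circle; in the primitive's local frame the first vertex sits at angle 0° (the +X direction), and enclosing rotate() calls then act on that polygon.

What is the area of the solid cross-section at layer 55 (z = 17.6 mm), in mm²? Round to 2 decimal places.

331.50 mm²

At z = 17.6 mm: the 19.5×17 cube contributes its full rectangle (area 331.50 mm²); the cone at (15.5, 12) is not intersected at this z (z outside [18.5, 31.5]); Taking the union: only the 19.5×17 cube is present, so the union is just that shape — area = 331.50 mm². Overall, the cross-section is a single solid region. Net area = 331.50 mm².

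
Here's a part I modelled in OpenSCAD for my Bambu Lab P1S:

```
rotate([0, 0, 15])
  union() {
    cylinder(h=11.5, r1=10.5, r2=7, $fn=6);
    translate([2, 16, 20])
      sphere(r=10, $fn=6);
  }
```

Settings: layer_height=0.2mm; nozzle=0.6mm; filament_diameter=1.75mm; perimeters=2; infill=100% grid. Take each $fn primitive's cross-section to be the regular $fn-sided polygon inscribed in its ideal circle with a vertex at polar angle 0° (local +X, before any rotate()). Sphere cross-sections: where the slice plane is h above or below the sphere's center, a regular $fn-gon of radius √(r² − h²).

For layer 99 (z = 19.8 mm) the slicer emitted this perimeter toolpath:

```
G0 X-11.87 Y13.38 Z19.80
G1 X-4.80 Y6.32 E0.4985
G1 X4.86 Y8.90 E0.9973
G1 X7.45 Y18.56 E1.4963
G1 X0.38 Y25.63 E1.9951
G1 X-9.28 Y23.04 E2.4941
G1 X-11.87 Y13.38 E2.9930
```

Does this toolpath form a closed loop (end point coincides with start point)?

yes

Start point (G0): (-11.87, 13.38). End point (last G1): the path returns to the start — closed.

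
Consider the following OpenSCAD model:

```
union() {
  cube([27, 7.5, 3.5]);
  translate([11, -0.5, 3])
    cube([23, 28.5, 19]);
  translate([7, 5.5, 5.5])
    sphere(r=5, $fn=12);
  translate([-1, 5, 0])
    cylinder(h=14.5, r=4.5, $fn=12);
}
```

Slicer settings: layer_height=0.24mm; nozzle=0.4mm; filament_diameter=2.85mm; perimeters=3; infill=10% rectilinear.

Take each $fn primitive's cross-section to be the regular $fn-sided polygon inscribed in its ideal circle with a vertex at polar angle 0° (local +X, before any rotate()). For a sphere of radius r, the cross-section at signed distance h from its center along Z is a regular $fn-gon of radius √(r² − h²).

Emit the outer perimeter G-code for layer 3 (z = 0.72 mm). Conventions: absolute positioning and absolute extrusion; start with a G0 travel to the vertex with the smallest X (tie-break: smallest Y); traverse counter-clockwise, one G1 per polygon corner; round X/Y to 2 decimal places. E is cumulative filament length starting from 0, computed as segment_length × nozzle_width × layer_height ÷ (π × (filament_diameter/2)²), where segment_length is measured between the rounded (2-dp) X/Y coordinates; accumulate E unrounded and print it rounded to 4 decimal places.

At z = 0.72 mm: the cube is present — its section is the full 27×7.5 rectangle; the cube at (11, -0.5) is not intersected at this z (z outside [3, 22]); the sphere at (7, 5.5): section is a regular 12-gon, circumradius = √(r²−h²) = √(5²−4.78²) = 1.467; the r=4.5 cylinder at (-1, 5) contributes a regular 12-gon of circumradius 4.5; Merging all regions: the regions partially overlap (shared area 25.17 mm²), so overlapping operands fuse into one piece — 1 connected region. The outline is a single polygon with 13 vertices. Extrusion per mm of travel: 0.4 × 0.24 / (π × 1.425²) = 0.015048. Accumulating E over each segment gives final E = 1.1880.

G0 X-5.50 Y5.00 Z0.72
G1 X-4.90 Y2.75 E0.0350
G1 X-3.25 Y1.10 E0.0702
G1 X-1.00 Y0.50 E0.1052
G1 X0.00 Y0.77 E0.1208
G1 X0.00 Y0.00 E0.1324
G1 X27.00 Y0.00 E0.5387
G1 X27.00 Y7.50 E0.6515
G1 X2.65 Y7.50 E1.0180
G1 X1.25 Y8.90 E1.0478
G1 X-1.00 Y9.50 E1.0828
G1 X-3.25 Y8.90 E1.1179
G1 X-4.90 Y7.25 E1.1530
G1 X-5.50 Y5.00 E1.1880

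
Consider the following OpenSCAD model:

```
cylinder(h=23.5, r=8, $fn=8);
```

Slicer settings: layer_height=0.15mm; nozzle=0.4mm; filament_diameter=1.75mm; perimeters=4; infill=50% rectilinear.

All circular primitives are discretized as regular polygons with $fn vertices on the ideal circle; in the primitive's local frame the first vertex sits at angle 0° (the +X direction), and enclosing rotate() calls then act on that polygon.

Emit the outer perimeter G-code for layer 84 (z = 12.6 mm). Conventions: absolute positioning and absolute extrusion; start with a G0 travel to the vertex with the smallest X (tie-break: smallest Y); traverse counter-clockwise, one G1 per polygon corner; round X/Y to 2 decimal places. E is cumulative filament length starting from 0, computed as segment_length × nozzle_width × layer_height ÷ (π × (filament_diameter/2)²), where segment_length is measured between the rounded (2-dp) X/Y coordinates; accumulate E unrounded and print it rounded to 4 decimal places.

At z = 12.6 mm: the r=8 cylinder contributes a regular 8-gon of circumradius 8. The outline is a single polygon with 8 vertices. Extrusion per mm of travel: 0.4 × 0.15 / (π × 0.875²) = 0.024945. Accumulating E over each segment gives final E = 1.2222.

G0 X-8.00 Y0.00 Z12.60
G1 X-5.66 Y-5.66 E0.1528
G1 X0.00 Y-8.00 E0.3056
G1 X5.66 Y-5.66 E0.4583
G1 X8.00 Y0.00 E0.6111
G1 X5.66 Y5.66 E0.7639
G1 X0.00 Y8.00 E0.9167
G1 X-5.66 Y5.66 E1.0695
G1 X-8.00 Y0.00 E1.2222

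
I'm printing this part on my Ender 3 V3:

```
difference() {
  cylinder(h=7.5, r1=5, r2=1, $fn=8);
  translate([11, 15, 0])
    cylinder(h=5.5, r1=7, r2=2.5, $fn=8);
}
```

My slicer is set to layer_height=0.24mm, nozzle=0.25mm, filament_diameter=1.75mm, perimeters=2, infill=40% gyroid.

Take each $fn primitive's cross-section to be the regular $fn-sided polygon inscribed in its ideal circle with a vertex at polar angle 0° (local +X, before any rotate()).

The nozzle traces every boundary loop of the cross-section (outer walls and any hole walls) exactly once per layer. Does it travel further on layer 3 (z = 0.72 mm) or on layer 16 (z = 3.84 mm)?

Layer 3 (z = 0.72): the cone contributes a regular 8-gon of circumradius 4.616 (interpolated between r1=5 and r2=1 at t=0.096) (perimeter = 2·8·4.616·sin(180°/8) = 28.26 mm); the cone at (11, 15): at t=0.131 of its height the radius interpolates to r₁+(r₂−r₁)t = 6.411, giving a regular 8-gon of that circumradius (perimeter = 2·8·6.411·sin(180°/8) = 39.25 mm); After the difference (first − rest): starting from the cone, the cone at (11, 15) misses the remaining region (no effect) — boundary = 28.26 mm. So its perimeter = 28.26 mm. Layer 16 (z = 3.84): the cone (r1=5→r2=1) has section circumradius 2.952 here — a regular 8-gon (perimeter = 2·8·2.952·sin(180°/8) = 18.07 mm); the cone at (11, 15) (r1=7→r2=2.5) has section circumradius 3.858 here — a regular 8-gon (perimeter = 2·8·3.858·sin(180°/8) = 23.62 mm); After the difference (first − rest): starting from the cone, the cone at (11, 15) misses the remaining region (no effect) — boundary = 18.07 mm. So its perimeter = 18.07 mm. Layer 3 is larger (28.26 vs 18.07 mm).

layer 3 (z = 0.72 mm)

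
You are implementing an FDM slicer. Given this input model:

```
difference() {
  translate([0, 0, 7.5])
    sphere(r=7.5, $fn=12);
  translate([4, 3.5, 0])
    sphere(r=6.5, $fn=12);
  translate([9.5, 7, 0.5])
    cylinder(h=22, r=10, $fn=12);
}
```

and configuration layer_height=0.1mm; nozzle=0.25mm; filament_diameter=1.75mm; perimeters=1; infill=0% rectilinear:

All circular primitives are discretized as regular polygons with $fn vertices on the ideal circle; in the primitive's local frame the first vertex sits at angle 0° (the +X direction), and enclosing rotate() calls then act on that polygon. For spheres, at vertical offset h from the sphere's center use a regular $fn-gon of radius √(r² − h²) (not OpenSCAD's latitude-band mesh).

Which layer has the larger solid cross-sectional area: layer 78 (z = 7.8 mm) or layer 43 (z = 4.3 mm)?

layer 78 (z = 7.8 mm)

Layer 78 (z = 7.8): the sphere: section is a regular 12-gon, circumradius = √(r²−h²) = √(7.5²−0.3²) = 7.494 (area = (12/2)·7.494²·sin(360°/12) = 168.48 mm²); the sphere at (4, 3.5) is not intersected at this z (|z−center|=7.800 > r=6.5); the cylinder at (9.5, 7): section is a regular 12-gon, circumradius r=10 (area = (12/2)·10.000²·sin(360°/12) = 300.00 mm²); Taking the first minus the rest: starting from the r=7.5 sphere (168.48 mm²), the r=10 cylinder at (9.5, 7) partially overlaps it — only the 44.58 mm² overlap (of its 300.00 mm²) is removed, clipping the outline — area = 123.90 mm². So its area = 123.90 mm². Layer 43 (z = 4.3): the r=7.5 sphere slices to a regular 12-gon of circumradius 6.783 (√(r²−h²) with h=3.2 from center) (area = (12/2)·6.783²·sin(360°/12) = 138.03 mm²); the r=6.5 sphere at (4, 3.5) contributes a regular 12-gon of circumradius √(6.5²−4.3²) = 4.874 (area = (12/2)·4.874²·sin(360°/12) = 71.28 mm²); the r=10 cylinder at (9.5, 7) gives a regular 12-gon of circumradius 10 (constant along its height) (area = (12/2)·10.000²·sin(360°/12) = 300.00 mm²); Taking the first minus the rest: starting from the r=7.5 sphere (138.03 mm²), the r=6.5 sphere at (4, 3.5) partially overlaps it — only the 42.25 mm² overlap (of its 71.28 mm²) is removed, clipping the outline; the r=10 cylinder at (9.5, 7) partially overlaps it — only the 2.23 mm² overlap (of its 300.00 mm²) is removed, clipping the outline — area = 93.55 mm². So its area = 93.55 mm². Layer 78 is larger (123.90 vs 93.55 mm²).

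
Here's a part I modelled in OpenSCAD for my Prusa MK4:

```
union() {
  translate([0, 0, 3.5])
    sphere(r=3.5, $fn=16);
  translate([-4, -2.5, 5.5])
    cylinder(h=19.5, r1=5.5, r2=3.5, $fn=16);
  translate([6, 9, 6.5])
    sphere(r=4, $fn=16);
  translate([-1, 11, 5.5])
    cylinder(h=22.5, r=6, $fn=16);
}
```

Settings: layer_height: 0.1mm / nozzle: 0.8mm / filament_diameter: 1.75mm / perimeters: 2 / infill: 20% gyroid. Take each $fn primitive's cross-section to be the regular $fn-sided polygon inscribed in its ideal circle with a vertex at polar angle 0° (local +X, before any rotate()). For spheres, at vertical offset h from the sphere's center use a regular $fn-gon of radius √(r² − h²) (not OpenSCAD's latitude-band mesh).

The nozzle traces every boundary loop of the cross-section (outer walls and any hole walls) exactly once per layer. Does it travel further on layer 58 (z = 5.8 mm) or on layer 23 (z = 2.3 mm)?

Layer 58 (z = 5.8): the sphere: section is a regular 16-gon, circumradius = √(r²−h²) = √(3.5²−2.3²) = 2.638 (perimeter = 2·16·2.638·sin(180°/16) = 16.47 mm); the cone at (-4, -2.5) (r1=5.5→r2=3.5) has section circumradius 5.469 here — a regular 16-gon (perimeter = 2·16·5.469·sin(180°/16) = 34.14 mm); the r=4 sphere at (6, 9) contributes a regular 16-gon of circumradius √(4²−0.7²) = 3.938 (perimeter = 2·16·3.938·sin(180°/16) = 24.59 mm); the r=6 cylinder at (-1, 11) gives a regular 16-gon of circumradius 6 (constant along its height) (perimeter = 2·16·6.000·sin(180°/16) = 37.46 mm); Combining (union): the regions partially overlap (shared area 24.11 mm²), so the edge portions inside another operand are dropped and the merged outline is re-measured after clipping — boundary = 84.82 mm. So its perimeter = 84.82 mm. Layer 23 (z = 2.3): the r=3.5 sphere slices to a regular 16-gon of circumradius 3.288 (√(r²−h²) with h=1.2 from center) (perimeter = 2·16·3.288·sin(180°/16) = 20.53 mm); the cone at (-4, -2.5) does not reach this height (z outside [5.5, 25]); the sphere at (6, 9) does not reach this height (|z−center|=4.200 > r=4); the cylinder at (-1, 11) is not intersected at this z (z outside [5.5, 28]); Combining (union): only the r=3.5 sphere is present, so the union is just that shape — boundary = 20.53 mm. So its perimeter = 20.53 mm. Layer 58 is larger (84.82 vs 20.53 mm).

layer 58 (z = 5.8 mm)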